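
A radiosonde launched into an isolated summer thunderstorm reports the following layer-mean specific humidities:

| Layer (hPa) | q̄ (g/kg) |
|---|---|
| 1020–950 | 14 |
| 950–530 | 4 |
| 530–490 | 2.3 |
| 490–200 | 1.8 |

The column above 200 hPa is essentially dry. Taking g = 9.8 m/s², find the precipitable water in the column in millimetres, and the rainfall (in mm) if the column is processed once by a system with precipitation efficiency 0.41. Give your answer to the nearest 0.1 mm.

PW ≈ 33.4 mm; rainfall ≈ 13.7 mm

Precipitable water is the column-integrated vapour mass per unit area: PW = (1/g) Σ q̄ Δp, with q in kg/kg and Δp in Pa (1 kg/m² of water = 1 mm).
Layer 1020–950 hPa: Δp = 70 hPa = 7000 Pa, q̄ = 0.014 kg/kg → 0.014 × 7000 / 9.8 = 10.00 mm
Layer 950–530 hPa: Δp = 420 hPa = 42000 Pa, q̄ = 0.004 kg/kg → 0.004 × 42000 / 9.8 = 17.14 mm
Layer 530–490 hPa: Δp = 40 hPa = 4000 Pa, q̄ = 0.0023 kg/kg → 0.0023 × 4000 / 9.8 = 0.94 mm
Layer 490–200 hPa: Δp = 290 hPa = 29000 Pa, q̄ = 0.0018 kg/kg → 0.0018 × 29000 / 9.8 = 5.33 mm
PW = 10.00 + 17.14 + 0.94 + 5.33 = 33.41 ≈ 33.4 mm.
Rainfall = ε × PW = 0.41 × 33.4 = 13.7 mm.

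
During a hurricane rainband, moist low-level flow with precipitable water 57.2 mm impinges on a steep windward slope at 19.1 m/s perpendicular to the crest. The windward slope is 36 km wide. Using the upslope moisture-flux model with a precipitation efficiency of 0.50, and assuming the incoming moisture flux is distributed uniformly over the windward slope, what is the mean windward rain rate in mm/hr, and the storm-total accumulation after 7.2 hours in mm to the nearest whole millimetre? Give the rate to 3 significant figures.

Incoming column moisture flux per unit ridge length: F = V × PW = 19.1 × 57.2 = 1092.52 mm·m/s.
Spread over the 36 km slope with efficiency ε = 0.50: R = ε·F/W = 0.50 × 1092.52 / 36000 m = 1.517e-02 mm/s.
R = 1.517e-02 × 3600 = 54.6 mm/hr.
Over 7.2 h: total = 54.6 × 7.2 = 393.12 ≈ 393 mm.

R ≈ 54.6 mm/hr; total ≈ 393 mm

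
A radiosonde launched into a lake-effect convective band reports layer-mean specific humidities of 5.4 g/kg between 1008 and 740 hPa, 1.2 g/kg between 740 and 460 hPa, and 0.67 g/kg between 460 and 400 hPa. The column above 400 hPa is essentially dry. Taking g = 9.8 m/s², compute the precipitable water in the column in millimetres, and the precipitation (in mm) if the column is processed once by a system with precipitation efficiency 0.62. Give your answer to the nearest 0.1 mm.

PW ≈ 18.6 mm; precipitation ≈ 11.5 mm

Precipitable water is the column-integrated vapour mass per unit area: PW = (1/g) Σ q̄ Δp, with q in kg/kg and Δp in Pa (1 kg/m² of water = 1 mm).
Layer 1008–740 hPa: Δp = 268 hPa = 26800 Pa, q̄ = 0.0054 kg/kg → 0.0054 × 26800 / 9.8 = 14.77 mm
Layer 740–460 hPa: Δp = 280 hPa = 28000 Pa, q̄ = 0.0012 kg/kg → 0.0012 × 28000 / 9.8 = 3.43 mm
Layer 460–400 hPa: Δp = 60 hPa = 6000 Pa, q̄ = 0.00067 kg/kg → 0.00067 × 6000 / 9.8 = 0.41 mm
PW = 14.77 + 3.43 + 0.41 = 18.61 ≈ 18.6 mm.
Precipitation = ε × PW = 0.62 × 18.6 = 11.5 mm.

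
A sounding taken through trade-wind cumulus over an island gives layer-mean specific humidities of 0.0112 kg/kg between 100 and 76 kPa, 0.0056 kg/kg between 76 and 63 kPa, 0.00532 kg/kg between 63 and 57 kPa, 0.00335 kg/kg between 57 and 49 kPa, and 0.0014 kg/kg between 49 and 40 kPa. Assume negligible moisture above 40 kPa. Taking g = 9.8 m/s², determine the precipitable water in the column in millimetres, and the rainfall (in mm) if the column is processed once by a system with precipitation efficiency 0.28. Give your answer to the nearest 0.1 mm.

PW ≈ 42.1 mm; rainfall ≈ 11.8 mm

Precipitable water is the column-integrated vapour mass per unit area: PW = (1/g) Σ q̄ Δp, with q in kg/kg and Δp in Pa (1 kg/m² of water = 1 mm).
Layer 100–76 kPa: Δp = 240 hPa = 24000 Pa, q̄ = 0.0112 kg/kg → 0.0112 × 24000 / 9.8 = 27.43 mm
Layer 76–63 kPa: Δp = 130 hPa = 13000 Pa, q̄ = 0.0056 kg/kg → 0.0056 × 13000 / 9.8 = 7.43 mm
Layer 63–57 kPa: Δp = 60 hPa = 6000 Pa, q̄ = 0.00532 kg/kg → 0.00532 × 6000 / 9.8 = 3.26 mm
Layer 57–49 kPa: Δp = 80 hPa = 8000 Pa, q̄ = 0.00335 kg/kg → 0.00335 × 8000 / 9.8 = 2.73 mm
Layer 49–40 kPa: Δp = 90 hPa = 9000 Pa, q̄ = 0.0014 kg/kg → 0.0014 × 9000 / 9.8 = 1.29 mm
PW = 27.43 + 7.43 + 3.26 + 2.73 + 1.29 = 42.14 ≈ 42.1 mm.
Rainfall = ε × PW = 0.28 × 42.1 = 11.8 mm.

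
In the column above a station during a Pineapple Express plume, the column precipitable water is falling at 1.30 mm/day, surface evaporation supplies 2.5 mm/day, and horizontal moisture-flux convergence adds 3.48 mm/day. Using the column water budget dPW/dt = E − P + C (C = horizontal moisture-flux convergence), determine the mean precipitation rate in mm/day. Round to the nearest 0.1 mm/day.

dPW/dt = -1.30 mm/day.
P = E + C − dPW/dt = 2.5 + (3.48) − (-1.30) = 7.3 mm/day.

P ≈ 7.3 mm/day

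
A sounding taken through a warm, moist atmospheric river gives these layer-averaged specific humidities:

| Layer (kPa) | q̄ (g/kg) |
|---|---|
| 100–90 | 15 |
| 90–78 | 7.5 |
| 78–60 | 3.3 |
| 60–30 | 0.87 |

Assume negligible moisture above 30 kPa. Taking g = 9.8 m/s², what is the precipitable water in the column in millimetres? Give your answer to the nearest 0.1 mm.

PW ≈ 33.2 mm

Precipitable water is the column-integrated vapour mass per unit area: PW = (1/g) Σ q̄ Δp, with q in kg/kg and Δp in Pa (1 kg/m² of water = 1 mm).
Layer 100–90 kPa: Δp = 100 hPa = 10000 Pa, q̄ = 0.015 kg/kg → 0.015 × 10000 / 9.8 = 15.31 mm
Layer 90–78 kPa: Δp = 120 hPa = 12000 Pa, q̄ = 0.0075 kg/kg → 0.0075 × 12000 / 9.8 = 9.18 mm
Layer 78–60 kPa: Δp = 180 hPa = 18000 Pa, q̄ = 0.0033 kg/kg → 0.0033 × 18000 / 9.8 = 6.06 mm
Layer 60–30 kPa: Δp = 300 hPa = 30000 Pa, q̄ = 0.00087 kg/kg → 0.00087 × 30000 / 9.8 = 2.66 mm
PW = 15.31 + 9.18 + 6.06 + 2.66 = 33.21 ≈ 33.2 mm.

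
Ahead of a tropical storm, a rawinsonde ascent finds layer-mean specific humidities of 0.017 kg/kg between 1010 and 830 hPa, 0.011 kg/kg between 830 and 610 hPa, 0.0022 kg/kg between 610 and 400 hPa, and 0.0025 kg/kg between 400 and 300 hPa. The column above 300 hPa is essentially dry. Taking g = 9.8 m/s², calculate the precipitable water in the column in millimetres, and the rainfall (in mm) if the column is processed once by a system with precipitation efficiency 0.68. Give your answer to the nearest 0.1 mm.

Precipitable water is the column-integrated vapour mass per unit area: PW = (1/g) Σ q̄ Δp, with q in kg/kg and Δp in Pa (1 kg/m² of water = 1 mm).
Layer 1010–830 hPa: Δp = 180 hPa = 18000 Pa, q̄ = 0.017 kg/kg → 0.017 × 18000 / 9.8 = 31.22 mm
Layer 830–610 hPa: Δp = 220 hPa = 22000 Pa, q̄ = 0.011 kg/kg → 0.011 × 22000 / 9.8 = 24.69 mm
Layer 610–400 hPa: Δp = 210 hPa = 21000 Pa, q̄ = 0.0022 kg/kg → 0.0022 × 21000 / 9.8 = 4.71 mm
Layer 400–300 hPa: Δp = 100 hPa = 10000 Pa, q̄ = 0.0025 kg/kg → 0.0025 × 10000 / 9.8 = 2.55 mm
PW = 31.22 + 24.69 + 4.71 + 2.55 = 63.17 ≈ 63.2 mm.
Rainfall = ε × PW = 0.68 × 63.2 = 43.0 mm.

PW ≈ 63.2 mm; rainfall ≈ 43.0 mm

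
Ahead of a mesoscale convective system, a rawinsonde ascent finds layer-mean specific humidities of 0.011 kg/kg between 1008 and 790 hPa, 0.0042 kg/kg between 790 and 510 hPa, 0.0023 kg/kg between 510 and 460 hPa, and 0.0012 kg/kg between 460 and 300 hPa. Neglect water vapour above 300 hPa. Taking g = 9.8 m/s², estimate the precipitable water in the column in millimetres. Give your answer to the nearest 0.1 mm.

Precipitable water is the column-integrated vapour mass per unit area: PW = (1/g) Σ q̄ Δp, with q in kg/kg and Δp in Pa (1 kg/m² of water = 1 mm).
Layer 1008–790 hPa: Δp = 218 hPa = 21800 Pa, q̄ = 0.011 kg/kg → 0.011 × 21800 / 9.8 = 24.47 mm
Layer 790–510 hPa: Δp = 280 hPa = 28000 Pa, q̄ = 0.0042 kg/kg → 0.0042 × 28000 / 9.8 = 12.00 mm
Layer 510–460 hPa: Δp = 50 hPa = 5000 Pa, q̄ = 0.0023 kg/kg → 0.0023 × 5000 / 9.8 = 1.17 mm
Layer 460–300 hPa: Δp = 160 hPa = 16000 Pa, q̄ = 0.0012 kg/kg → 0.0012 × 16000 / 9.8 = 1.96 mm
PW = 24.47 + 12.00 + 1.17 + 1.96 = 39.60 ≈ 39.6 mm.

PW ≈ 39.6 mm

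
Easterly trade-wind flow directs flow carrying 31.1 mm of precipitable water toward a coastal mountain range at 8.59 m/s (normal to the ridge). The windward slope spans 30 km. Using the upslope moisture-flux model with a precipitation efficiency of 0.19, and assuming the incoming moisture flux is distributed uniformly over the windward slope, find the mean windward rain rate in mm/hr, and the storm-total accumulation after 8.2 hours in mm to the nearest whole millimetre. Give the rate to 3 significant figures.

R ≈ 6.09 mm/hr; total ≈ 50 mm

Incoming column moisture flux per unit ridge length: F = V × PW = 8.59 × 31.1 = 267.149 mm·m/s.
Spread over the 30 km slope with efficiency ε = 0.19: R = ε·F/W = 0.19 × 267.149 / 30000 m = 1.692e-03 mm/s.
R = 1.692e-03 × 3600 = 6.09 mm/hr.
Over 8.2 h: total = 6.09 × 8.2 = 49.938 ≈ 50 mm.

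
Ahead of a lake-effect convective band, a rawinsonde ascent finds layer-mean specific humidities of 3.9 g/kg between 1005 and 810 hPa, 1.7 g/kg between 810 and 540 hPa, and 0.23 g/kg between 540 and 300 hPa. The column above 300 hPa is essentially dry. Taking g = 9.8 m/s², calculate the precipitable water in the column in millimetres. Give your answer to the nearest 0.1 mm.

Precipitable water is the column-integrated vapour mass per unit area: PW = (1/g) Σ q̄ Δp, with q in kg/kg and Δp in Pa (1 kg/m² of water = 1 mm).
Layer 1005–810 hPa: Δp = 195 hPa = 19500 Pa, q̄ = 0.0039 kg/kg → 0.0039 × 19500 / 9.8 = 7.76 mm
Layer 810–540 hPa: Δp = 270 hPa = 27000 Pa, q̄ = 0.0017 kg/kg → 0.0017 × 27000 / 9.8 = 4.68 mm
Layer 540–300 hPa: Δp = 240 hPa = 24000 Pa, q̄ = 0.00023 kg/kg → 0.00023 × 24000 / 9.8 = 0.56 mm
PW = 7.76 + 4.68 + 0.56 = 13.00 ≈ 13.0 mm.

PW ≈ 13.0 mm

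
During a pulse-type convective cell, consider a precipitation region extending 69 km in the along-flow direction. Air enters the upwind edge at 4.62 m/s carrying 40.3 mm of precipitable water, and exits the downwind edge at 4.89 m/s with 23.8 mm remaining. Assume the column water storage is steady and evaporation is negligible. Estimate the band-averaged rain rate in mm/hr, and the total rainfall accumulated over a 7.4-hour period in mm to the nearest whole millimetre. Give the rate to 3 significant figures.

Column moisture flux per unit crosswind length is F = V × PW.
Inflow: F_in = 4.62 × 40.3 = 186.186 mm·m/s
Outflow: F_out = 4.89 × 23.8 = 116.382 mm·m/s
Steady-state rate R = (F_in − F_out)/L = (186.186 − 116.382) / 69000 m = 1.012e-03 mm/s.
R = 1.012e-03 × 3600 = 3.64 mm/hr.
Over 7.4 h: total = 3.64 × 7.4 = 26.936 ≈ 27 mm.

R ≈ 3.64 mm/hr; total ≈ 27 mm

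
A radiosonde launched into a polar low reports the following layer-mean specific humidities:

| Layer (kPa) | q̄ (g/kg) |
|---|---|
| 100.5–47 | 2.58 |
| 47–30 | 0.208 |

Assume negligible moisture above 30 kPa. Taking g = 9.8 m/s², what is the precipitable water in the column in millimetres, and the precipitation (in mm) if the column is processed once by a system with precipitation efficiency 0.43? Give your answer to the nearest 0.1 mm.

PW ≈ 14.4 mm; precipitation ≈ 6.2 mm

Precipitable water is the column-integrated vapour mass per unit area: PW = (1/g) Σ q̄ Δp, with q in kg/kg and Δp in Pa (1 kg/m² of water = 1 mm).
Layer 100.5–47 kPa: Δp = 535 hPa = 53500 Pa, q̄ = 0.00258 kg/kg → 0.00258 × 53500 / 9.8 = 14.08 mm
Layer 47–30 kPa: Δp = 170 hPa = 17000 Pa, q̄ = 0.000208 kg/kg → 0.000208 × 17000 / 9.8 = 0.36 mm
PW = 14.08 + 0.36 = 14.44 ≈ 14.4 mm.
Precipitation = ε × PW = 0.43 × 14.4 = 6.2 mm.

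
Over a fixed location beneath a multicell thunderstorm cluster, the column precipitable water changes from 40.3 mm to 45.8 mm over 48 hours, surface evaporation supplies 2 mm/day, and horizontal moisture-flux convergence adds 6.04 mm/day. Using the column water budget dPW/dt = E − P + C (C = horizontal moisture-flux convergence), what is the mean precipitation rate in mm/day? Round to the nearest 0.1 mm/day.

dPW/dt = (45.8 − 40.3) mm / (48/24 day) = +2.750 mm/day.
P = E + C − dPW/dt = 2 + (6.04) − (+2.750) = 5.3 mm/day.

P ≈ 5.3 mm/day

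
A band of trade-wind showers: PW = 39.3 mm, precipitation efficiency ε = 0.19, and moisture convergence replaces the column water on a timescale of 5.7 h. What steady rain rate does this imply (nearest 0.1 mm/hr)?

Each overturning extracts ε × PW = 0.19 × 39.3 = 7.467 mm.
Rate = ε·PW / τ = 7.467 / 5.7 h = 1.3 mm/hr.

R ≈ 1.3 mm/hr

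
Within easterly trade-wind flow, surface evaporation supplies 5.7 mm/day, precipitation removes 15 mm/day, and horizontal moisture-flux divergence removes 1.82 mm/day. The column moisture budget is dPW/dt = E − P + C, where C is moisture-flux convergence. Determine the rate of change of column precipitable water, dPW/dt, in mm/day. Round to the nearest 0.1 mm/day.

dPW/dt ≈ -11.1 mm/day

dPW/dt = E − P + C = 5.7 − 15 + (-1.82) = -11.1 mm/day.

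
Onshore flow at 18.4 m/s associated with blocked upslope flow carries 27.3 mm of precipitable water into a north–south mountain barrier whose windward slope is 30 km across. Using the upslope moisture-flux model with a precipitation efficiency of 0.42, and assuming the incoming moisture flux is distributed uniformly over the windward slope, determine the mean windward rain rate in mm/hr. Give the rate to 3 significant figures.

R ≈ 25.3 mm/hr

Incoming column moisture flux per unit ridge length: F = V × PW = 18.4 × 27.3 = 502.32 mm·m/s.
Spread over the 30 km slope with efficiency ε = 0.42: R = ε·F/W = 0.42 × 502.32 / 30000 m = 7.032e-03 mm/s.
R = 7.032e-03 × 3600 = 25.3 mm/hr.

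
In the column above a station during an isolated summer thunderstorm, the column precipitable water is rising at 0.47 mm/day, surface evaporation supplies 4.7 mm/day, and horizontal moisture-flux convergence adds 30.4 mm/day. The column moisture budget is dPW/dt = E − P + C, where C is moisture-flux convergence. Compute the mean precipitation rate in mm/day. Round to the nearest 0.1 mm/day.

P ≈ 34.6 mm/day

dPW/dt = +0.47 mm/day.
P = E + C − dPW/dt = 4.7 + (30.4) − (+0.47) = 34.6 mm/day.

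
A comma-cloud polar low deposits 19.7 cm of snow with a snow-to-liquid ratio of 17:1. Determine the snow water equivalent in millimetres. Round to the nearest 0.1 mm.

SWE ≈ 11.6 mm

SWE = snow depth / ratio = 19.7 cm / 17 = 1.159 cm = 11.6 mm.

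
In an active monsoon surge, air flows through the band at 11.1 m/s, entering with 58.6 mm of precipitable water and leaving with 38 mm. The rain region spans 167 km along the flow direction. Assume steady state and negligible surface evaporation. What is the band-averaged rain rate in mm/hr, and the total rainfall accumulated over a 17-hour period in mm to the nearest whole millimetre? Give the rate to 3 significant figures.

R ≈ 4.93 mm/hr; total ≈ 84 mm

Column moisture flux per unit crosswind length is F = V × PW.
Inflow: F_in = 11.1 × 58.6 = 650.46 mm·m/s
Outflow: F_out = 11.1 × 38 = 421.8 mm·m/s
Steady-state rate R = (F_in − F_out)/L = (650.46 − 421.8) / 167000 m = 1.369e-03 mm/s.
R = 1.369e-03 × 3600 = 4.93 mm/hr.
Over 17 h: total = 4.93 × 17 = 83.81 ≈ 84 mm.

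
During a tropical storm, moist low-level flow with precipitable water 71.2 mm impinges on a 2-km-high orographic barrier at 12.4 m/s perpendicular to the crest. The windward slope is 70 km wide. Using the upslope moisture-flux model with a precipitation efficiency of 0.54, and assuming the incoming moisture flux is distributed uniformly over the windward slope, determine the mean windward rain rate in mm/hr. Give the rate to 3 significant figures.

R ≈ 24.5 mm/hr

Incoming column moisture flux per unit ridge length: F = V × PW = 12.4 × 71.2 = 882.88 mm·m/s.
Spread over the 70 km slope with efficiency ε = 0.54: R = ε·F/W = 0.54 × 882.88 / 70000 m = 6.811e-03 mm/s.
R = 6.811e-03 × 3600 = 24.5 mm/hr.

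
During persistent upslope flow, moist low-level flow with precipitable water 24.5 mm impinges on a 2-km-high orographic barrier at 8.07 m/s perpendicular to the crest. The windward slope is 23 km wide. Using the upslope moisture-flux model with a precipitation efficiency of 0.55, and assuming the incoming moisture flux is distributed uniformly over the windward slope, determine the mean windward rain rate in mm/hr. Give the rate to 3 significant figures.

Incoming column moisture flux per unit ridge length: F = V × PW = 8.07 × 24.5 = 197.715 mm·m/s.
Spread over the 23 km slope with efficiency ε = 0.55: R = ε·F/W = 0.55 × 197.715 / 23000 m = 4.728e-03 mm/s.
R = 4.728e-03 × 3600 = 17.0 mm/hr.

R ≈ 17.0 mm/hr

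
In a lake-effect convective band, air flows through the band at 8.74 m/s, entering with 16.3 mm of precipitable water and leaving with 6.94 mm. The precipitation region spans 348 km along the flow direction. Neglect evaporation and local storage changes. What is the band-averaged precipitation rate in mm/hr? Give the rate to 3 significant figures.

Column moisture flux per unit crosswind length is F = V × PW.
Inflow: F_in = 8.74 × 16.3 = 142.462 mm·m/s
Outflow: F_out = 8.74 × 6.94 = 60.6556 mm·m/s
Steady-state rate R = (F_in − F_out)/L = (142.462 − 60.6556) / 348000 m = 2.351e-04 mm/s.
R = 2.351e-04 × 3600 = 0.846 mm/hr.

R ≈ 0.846 mm/hr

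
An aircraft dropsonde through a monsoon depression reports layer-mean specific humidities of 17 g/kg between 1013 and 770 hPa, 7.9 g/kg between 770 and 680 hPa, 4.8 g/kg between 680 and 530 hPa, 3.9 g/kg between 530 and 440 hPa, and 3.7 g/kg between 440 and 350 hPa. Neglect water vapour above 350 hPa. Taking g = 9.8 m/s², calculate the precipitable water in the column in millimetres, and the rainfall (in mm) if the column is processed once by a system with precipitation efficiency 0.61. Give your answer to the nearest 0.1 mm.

Precipitable water is the column-integrated vapour mass per unit area: PW = (1/g) Σ q̄ Δp, with q in kg/kg and Δp in Pa (1 kg/m² of water = 1 mm).
Layer 1013–770 hPa: Δp = 243 hPa = 24300 Pa, q̄ = 0.017 kg/kg → 0.017 × 24300 / 9.8 = 42.15 mm
Layer 770–680 hPa: Δp = 90 hPa = 9000 Pa, q̄ = 0.0079 kg/kg → 0.0079 × 9000 / 9.8 = 7.26 mm
Layer 680–530 hPa: Δp = 150 hPa = 15000 Pa, q̄ = 0.0048 kg/kg → 0.0048 × 15000 / 9.8 = 7.35 mm
Layer 530–440 hPa: Δp = 90 hPa = 9000 Pa, q̄ = 0.0039 kg/kg → 0.0039 × 9000 / 9.8 = 3.58 mm
Layer 440–350 hPa: Δp = 90 hPa = 9000 Pa, q̄ = 0.0037 kg/kg → 0.0037 × 9000 / 9.8 = 3.40 mm
PW = 42.15 + 7.26 + 7.35 + 3.58 + 3.40 = 63.74 ≈ 63.7 mm.
Rainfall = ε × PW = 0.61 × 63.7 = 38.9 mm.

PW ≈ 63.7 mm; rainfall ≈ 38.9 mm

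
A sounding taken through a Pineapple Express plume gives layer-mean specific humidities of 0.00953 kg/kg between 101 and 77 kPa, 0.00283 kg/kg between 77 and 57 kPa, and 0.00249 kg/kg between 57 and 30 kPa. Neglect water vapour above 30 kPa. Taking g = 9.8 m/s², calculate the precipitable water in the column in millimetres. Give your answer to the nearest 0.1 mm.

Precipitable water is the column-integrated vapour mass per unit area: PW = (1/g) Σ q̄ Δp, with q in kg/kg and Δp in Pa (1 kg/m² of water = 1 mm).
Layer 101–77 kPa: Δp = 240 hPa = 24000 Pa, q̄ = 0.00953 kg/kg → 0.00953 × 24000 / 9.8 = 23.34 mm
Layer 77–57 kPa: Δp = 200 hPa = 20000 Pa, q̄ = 0.00283 kg/kg → 0.00283 × 20000 / 9.8 = 5.78 mm
Layer 57–30 kPa: Δp = 270 hPa = 27000 Pa, q̄ = 0.00249 kg/kg → 0.00249 × 27000 / 9.8 = 6.86 mm
PW = 23.34 + 5.78 + 6.86 = 35.98 ≈ 36.0 mm.

PW ≈ 36.0 mm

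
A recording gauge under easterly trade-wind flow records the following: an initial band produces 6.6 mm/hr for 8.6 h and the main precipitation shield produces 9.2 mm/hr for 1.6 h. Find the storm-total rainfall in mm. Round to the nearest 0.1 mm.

Total = Σ Rᵢ Δtᵢ = 6.6 × 8.6 + 9.2 × 1.6
      = 56.76 + 14.72 = 71.5 mm.

total ≈ 71.5 mm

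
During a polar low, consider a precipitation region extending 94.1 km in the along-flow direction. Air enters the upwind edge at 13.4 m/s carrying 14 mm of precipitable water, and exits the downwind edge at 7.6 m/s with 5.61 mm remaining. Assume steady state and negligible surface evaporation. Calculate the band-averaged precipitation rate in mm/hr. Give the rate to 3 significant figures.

R ≈ 5.55 mm/hr

Column moisture flux per unit crosswind length is F = V × PW.
Inflow: F_in = 13.4 × 14 = 187.6 mm·m/s
Outflow: F_out = 7.6 × 5.61 = 42.636 mm·m/s
Steady-state rate R = (F_in − F_out)/L = (187.6 − 42.636) / 94100 m = 1.541e-03 mm/s.
R = 1.541e-03 × 3600 = 5.55 mm/hr.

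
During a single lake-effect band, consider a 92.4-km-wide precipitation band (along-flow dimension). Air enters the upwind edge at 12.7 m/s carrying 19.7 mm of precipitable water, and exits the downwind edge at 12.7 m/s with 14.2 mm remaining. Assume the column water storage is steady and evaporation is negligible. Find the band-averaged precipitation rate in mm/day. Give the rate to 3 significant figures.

Column moisture flux per unit crosswind length is F = V × PW.
Inflow: F_in = 12.7 × 19.7 = 250.19 mm·m/s
Outflow: F_out = 12.7 × 14.2 = 180.34 mm·m/s
Steady-state rate R = (F_in − F_out)/L = (250.19 − 180.34) / 92400 m = 7.560e-04 mm/s.
R = 7.560e-04 × 3600 × 24 = 65.3 mm/day.

R ≈ 65.3 mm/day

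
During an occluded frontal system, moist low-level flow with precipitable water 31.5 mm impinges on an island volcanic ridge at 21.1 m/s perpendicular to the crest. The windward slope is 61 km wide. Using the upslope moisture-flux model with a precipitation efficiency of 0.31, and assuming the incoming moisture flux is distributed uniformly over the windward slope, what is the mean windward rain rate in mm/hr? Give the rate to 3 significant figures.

R ≈ 12.2 mm/hr

Incoming column moisture flux per unit ridge length: F = V × PW = 21.1 × 31.5 = 664.65 mm·m/s.
Spread over the 61 km slope with efficiency ε = 0.31: R = ε·F/W = 0.31 × 664.65 / 61000 m = 3.378e-03 mm/s.
R = 3.378e-03 × 3600 = 12.2 mm/hr.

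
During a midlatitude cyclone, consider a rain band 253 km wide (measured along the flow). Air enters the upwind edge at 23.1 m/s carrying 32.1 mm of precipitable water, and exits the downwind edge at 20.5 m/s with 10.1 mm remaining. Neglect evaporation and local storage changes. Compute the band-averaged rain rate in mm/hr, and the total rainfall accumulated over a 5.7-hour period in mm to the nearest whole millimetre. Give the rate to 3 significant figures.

Column moisture flux per unit crosswind length is F = V × PW.
Inflow: F_in = 23.1 × 32.1 = 741.51 mm·m/s
Outflow: F_out = 20.5 × 10.1 = 207.05 mm·m/s
Steady-state rate R = (F_in − F_out)/L = (741.51 − 207.05) / 253000 m = 2.112e-03 mm/s.
R = 2.112e-03 × 3600 = 7.60 mm/hr.
Over 5.7 h: total = 7.60 × 5.7 = 43.32 ≈ 43 mm.

R ≈ 7.60 mm/hr; total ≈ 43 mm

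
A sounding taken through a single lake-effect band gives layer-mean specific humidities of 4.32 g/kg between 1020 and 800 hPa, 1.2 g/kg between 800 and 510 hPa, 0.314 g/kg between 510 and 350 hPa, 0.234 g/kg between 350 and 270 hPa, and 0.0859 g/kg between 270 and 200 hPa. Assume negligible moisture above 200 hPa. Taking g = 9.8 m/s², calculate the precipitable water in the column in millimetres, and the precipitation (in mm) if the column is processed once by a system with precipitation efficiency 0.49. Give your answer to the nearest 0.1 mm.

Precipitable water is the column-integrated vapour mass per unit area: PW = (1/g) Σ q̄ Δp, with q in kg/kg and Δp in Pa (1 kg/m² of water = 1 mm).
Layer 1020–800 hPa: Δp = 220 hPa = 22000 Pa, q̄ = 0.00432 kg/kg → 0.00432 × 22000 / 9.8 = 9.70 mm
Layer 800–510 hPa: Δp = 290 hPa = 29000 Pa, q̄ = 0.0012 kg/kg → 0.0012 × 29000 / 9.8 = 3.55 mm
Layer 510–350 hPa: Δp = 160 hPa = 16000 Pa, q̄ = 0.000314 kg/kg → 0.000314 × 16000 / 9.8 = 0.51 mm
Layer 350–270 hPa: Δp = 80 hPa = 8000 Pa, q̄ = 0.000234 kg/kg → 0.000234 × 8000 / 9.8 = 0.19 mm
Layer 270–200 hPa: Δp = 70 hPa = 7000 Pa, q̄ = 8.59e-05 kg/kg → 8.59e-05 × 7000 / 9.8 = 0.06 mm
PW = 9.70 + 3.55 + 0.51 + 0.19 + 0.06 = 14.01 ≈ 14.0 mm.
Precipitation = ε × PW = 0.49 × 14.0 = 6.9 mm.

PW ≈ 14.0 mm; precipitation ≈ 6.9 mm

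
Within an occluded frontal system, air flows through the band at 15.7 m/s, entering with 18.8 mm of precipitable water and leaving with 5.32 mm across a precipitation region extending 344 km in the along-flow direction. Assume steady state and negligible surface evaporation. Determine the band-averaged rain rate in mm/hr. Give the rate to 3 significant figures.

R ≈ 2.21 mm/hr

Column moisture flux per unit crosswind length is F = V × PW.
Inflow: F_in = 15.7 × 18.8 = 295.16 mm·m/s
Outflow: F_out = 15.7 × 5.32 = 83.524 mm·m/s
Steady-state rate R = (F_in − F_out)/L = (295.16 − 83.524) / 344000 m = 6.152e-04 mm/s.
R = 6.152e-04 × 3600 = 2.21 mm/hr.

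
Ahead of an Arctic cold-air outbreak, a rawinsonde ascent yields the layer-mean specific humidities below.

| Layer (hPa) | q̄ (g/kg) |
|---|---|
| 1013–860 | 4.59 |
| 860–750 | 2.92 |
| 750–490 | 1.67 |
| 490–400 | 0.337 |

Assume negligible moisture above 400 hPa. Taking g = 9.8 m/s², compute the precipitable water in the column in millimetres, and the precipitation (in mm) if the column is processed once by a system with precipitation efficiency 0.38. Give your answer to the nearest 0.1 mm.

Precipitable water is the column-integrated vapour mass per unit area: PW = (1/g) Σ q̄ Δp, with q in kg/kg and Δp in Pa (1 kg/m² of water = 1 mm).
Layer 1013–860 hPa: Δp = 153 hPa = 15300 Pa, q̄ = 0.00459 kg/kg → 0.00459 × 15300 / 9.8 = 7.17 mm
Layer 860–750 hPa: Δp = 110 hPa = 11000 Pa, q̄ = 0.00292 kg/kg → 0.00292 × 11000 / 9.8 = 3.28 mm
Layer 750–490 hPa: Δp = 260 hPa = 26000 Pa, q̄ = 0.00167 kg/kg → 0.00167 × 26000 / 9.8 = 4.43 mm
Layer 490–400 hPa: Δp = 90 hPa = 9000 Pa, q̄ = 0.000337 kg/kg → 0.000337 × 9000 / 9.8 = 0.31 mm
PW = 7.17 + 3.28 + 4.43 + 0.31 = 15.19 ≈ 15.2 mm.
Precipitation = ε × PW = 0.38 × 15.2 = 5.8 mm.

PW ≈ 15.2 mm; precipitation ≈ 5.8 mm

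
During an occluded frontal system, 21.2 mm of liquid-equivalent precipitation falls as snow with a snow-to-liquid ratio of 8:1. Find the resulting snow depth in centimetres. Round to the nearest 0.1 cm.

Snow depth = liquid × ratio = 21.2 mm × 8 = 169.6 mm = 17.0 cm.

snow depth ≈ 17.0 cm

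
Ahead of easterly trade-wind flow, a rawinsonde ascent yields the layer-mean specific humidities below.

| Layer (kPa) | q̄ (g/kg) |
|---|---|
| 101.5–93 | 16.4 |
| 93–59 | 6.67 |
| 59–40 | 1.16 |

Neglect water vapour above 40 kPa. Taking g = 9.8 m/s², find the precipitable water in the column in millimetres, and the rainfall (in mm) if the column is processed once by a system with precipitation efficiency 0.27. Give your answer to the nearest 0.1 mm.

PW ≈ 39.6 mm; rainfall ≈ 10.7 mm

Precipitable water is the column-integrated vapour mass per unit area: PW = (1/g) Σ q̄ Δp, with q in kg/kg and Δp in Pa (1 kg/m² of water = 1 mm).
Layer 101.5–93 kPa: Δp = 85 hPa = 8500 Pa, q̄ = 0.0164 kg/kg → 0.0164 × 8500 / 9.8 = 14.22 mm
Layer 93–59 kPa: Δp = 340 hPa = 34000 Pa, q̄ = 0.00667 kg/kg → 0.00667 × 34000 / 9.8 = 23.14 mm
Layer 59–40 kPa: Δp = 190 hPa = 19000 Pa, q̄ = 0.00116 kg/kg → 0.00116 × 19000 / 9.8 = 2.25 mm
PW = 14.22 + 23.14 + 2.25 = 39.61 ≈ 39.6 mm.
Rainfall = ε × PW = 0.27 × 39.6 = 10.7 mm.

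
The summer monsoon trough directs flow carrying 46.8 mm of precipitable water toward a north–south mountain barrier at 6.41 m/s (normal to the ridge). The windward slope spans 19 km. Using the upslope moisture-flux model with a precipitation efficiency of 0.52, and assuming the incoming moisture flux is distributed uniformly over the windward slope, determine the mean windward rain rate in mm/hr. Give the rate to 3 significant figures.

Incoming column moisture flux per unit ridge length: F = V × PW = 6.41 × 46.8 = 299.988 mm·m/s.
Spread over the 19 km slope with efficiency ε = 0.52: R = ε·F/W = 0.52 × 299.988 / 19000 m = 8.210e-03 mm/s.
R = 8.210e-03 × 3600 = 29.6 mm/hr.

R ≈ 29.6 mm/hr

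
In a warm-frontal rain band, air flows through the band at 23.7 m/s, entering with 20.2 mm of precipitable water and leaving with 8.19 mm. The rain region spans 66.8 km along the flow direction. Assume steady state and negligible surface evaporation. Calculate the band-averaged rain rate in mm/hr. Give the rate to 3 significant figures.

R ≈ 15.3 mm/hr

Column moisture flux per unit crosswind length is F = V × PW.
Inflow: F_in = 23.7 × 20.2 = 478.74 mm·m/s
Outflow: F_out = 23.7 × 8.19 = 194.103 mm·m/s
Steady-state rate R = (F_in − F_out)/L = (478.74 − 194.103) / 66800 m = 4.261e-03 mm/s.
R = 4.261e-03 × 3600 = 15.3 mm/hr.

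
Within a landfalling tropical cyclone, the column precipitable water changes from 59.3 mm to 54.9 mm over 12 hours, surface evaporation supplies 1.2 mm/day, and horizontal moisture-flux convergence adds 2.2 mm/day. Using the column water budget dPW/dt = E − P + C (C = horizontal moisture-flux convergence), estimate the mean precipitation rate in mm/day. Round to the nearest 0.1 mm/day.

P ≈ 12.2 mm/day

dPW/dt = (54.9 − 59.3) mm / (12/24 day) = -8.800 mm/day.
P = E + C − dPW/dt = 1.2 + (2.2) − (-8.800) = 12.2 mm/day.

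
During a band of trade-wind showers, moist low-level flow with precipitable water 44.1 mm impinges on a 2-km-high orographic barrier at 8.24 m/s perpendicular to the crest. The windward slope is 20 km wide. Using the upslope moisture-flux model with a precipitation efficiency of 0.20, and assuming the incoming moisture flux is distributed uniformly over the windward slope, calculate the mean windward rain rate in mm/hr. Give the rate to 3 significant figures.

R ≈ 13.1 mm/hr

Incoming column moisture flux per unit ridge length: F = V × PW = 8.24 × 44.1 = 363.384 mm·m/s.
Spread over the 20 km slope with efficiency ε = 0.20: R = ε·F/W = 0.20 × 363.384 / 20000 m = 3.634e-03 mm/s.
R = 3.634e-03 × 3600 = 13.1 mm/hr.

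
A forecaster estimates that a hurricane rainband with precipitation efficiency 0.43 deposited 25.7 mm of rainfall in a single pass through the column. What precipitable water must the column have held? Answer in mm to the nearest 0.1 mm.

PW = rainfall / ε = 25.7 / 0.43 = 59.8 mm.

PW ≈ 59.8 mm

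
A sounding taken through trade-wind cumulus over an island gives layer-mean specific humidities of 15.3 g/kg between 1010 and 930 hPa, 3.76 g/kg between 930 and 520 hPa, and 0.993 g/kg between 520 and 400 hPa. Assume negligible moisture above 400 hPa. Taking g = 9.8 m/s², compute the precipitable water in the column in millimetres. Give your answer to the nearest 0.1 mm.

Precipitable water is the column-integrated vapour mass per unit area: PW = (1/g) Σ q̄ Δp, with q in kg/kg and Δp in Pa (1 kg/m² of water = 1 mm).
Layer 1010–930 hPa: Δp = 80 hPa = 8000 Pa, q̄ = 0.0153 kg/kg → 0.0153 × 8000 / 9.8 = 12.49 mm
Layer 930–520 hPa: Δp = 410 hPa = 41000 Pa, q̄ = 0.00376 kg/kg → 0.00376 × 41000 / 9.8 = 15.73 mm
Layer 520–400 hPa: Δp = 120 hPa = 12000 Pa, q̄ = 0.000993 kg/kg → 0.000993 × 12000 / 9.8 = 1.22 mm
PW = 12.49 + 15.73 + 1.22 = 29.44 ≈ 29.4 mm.

PW ≈ 29.4 mm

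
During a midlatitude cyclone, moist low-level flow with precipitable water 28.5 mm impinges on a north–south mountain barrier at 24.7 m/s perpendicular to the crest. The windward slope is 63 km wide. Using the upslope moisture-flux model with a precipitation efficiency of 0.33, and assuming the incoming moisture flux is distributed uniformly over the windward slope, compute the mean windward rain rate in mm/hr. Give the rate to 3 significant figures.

Incoming column moisture flux per unit ridge length: F = V × PW = 24.7 × 28.5 = 703.95 mm·m/s.
Spread over the 63 km slope with efficiency ε = 0.33: R = ε·F/W = 0.33 × 703.95 / 63000 m = 3.687e-03 mm/s.
R = 3.687e-03 × 3600 = 13.3 mm/hr.

R ≈ 13.3 mm/hr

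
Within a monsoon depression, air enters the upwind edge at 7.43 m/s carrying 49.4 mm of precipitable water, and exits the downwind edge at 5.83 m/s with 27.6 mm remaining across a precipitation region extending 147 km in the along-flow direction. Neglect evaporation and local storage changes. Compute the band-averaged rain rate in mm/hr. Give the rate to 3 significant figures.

Column moisture flux per unit crosswind length is F = V × PW.
Inflow: F_in = 7.43 × 49.4 = 367.042 mm·m/s
Outflow: F_out = 5.83 × 27.6 = 160.908 mm·m/s
Steady-state rate R = (F_in − F_out)/L = (367.042 − 160.908) / 147000 m = 1.402e-03 mm/s.
R = 1.402e-03 × 3600 = 5.05 mm/hr.

R ≈ 5.05 mm/hr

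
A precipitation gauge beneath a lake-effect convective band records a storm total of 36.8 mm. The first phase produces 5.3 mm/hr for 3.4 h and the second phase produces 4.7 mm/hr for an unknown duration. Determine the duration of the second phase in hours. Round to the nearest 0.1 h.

Known phases: 5.3 × 3.4 = 18.02 mm.
Remaining depth = 36.8 − 18.02 = 18.78 mm.
Duration = 18.78 / 4.7 = 4.0 h.

duration ≈ 4.0 h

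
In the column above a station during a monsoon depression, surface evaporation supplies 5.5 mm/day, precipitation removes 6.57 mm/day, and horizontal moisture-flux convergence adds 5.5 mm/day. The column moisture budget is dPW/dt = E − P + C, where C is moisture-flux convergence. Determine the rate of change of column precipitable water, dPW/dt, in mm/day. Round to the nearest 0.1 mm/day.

dPW/dt ≈ 4.4 mm/day

dPW/dt = E − P + C = 5.5 − 6.57 + (5.5) = 4.4 mm/day.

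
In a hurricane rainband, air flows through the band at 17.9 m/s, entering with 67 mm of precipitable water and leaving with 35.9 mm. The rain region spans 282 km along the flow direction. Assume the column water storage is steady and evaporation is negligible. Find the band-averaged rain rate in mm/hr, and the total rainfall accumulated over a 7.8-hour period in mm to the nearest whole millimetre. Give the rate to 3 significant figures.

R ≈ 7.11 mm/hr; total ≈ 55 mm

Column moisture flux per unit crosswind length is F = V × PW.
Inflow: F_in = 17.9 × 67 = 1199.3 mm·m/s
Outflow: F_out = 17.9 × 35.9 = 642.61 mm·m/s
Steady-state rate R = (F_in − F_out)/L = (1199.3 − 642.61) / 282000 m = 1.974e-03 mm/s.
R = 1.974e-03 × 3600 = 7.11 mm/hr.
Over 7.8 h: total = 7.11 × 7.8 = 55.458 ≈ 55 mm.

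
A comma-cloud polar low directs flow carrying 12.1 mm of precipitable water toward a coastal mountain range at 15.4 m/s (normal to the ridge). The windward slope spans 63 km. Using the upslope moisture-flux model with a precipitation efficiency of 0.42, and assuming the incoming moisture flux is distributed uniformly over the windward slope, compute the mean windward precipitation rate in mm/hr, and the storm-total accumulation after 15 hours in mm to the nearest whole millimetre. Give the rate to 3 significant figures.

Incoming column moisture flux per unit ridge length: F = V × PW = 15.4 × 12.1 = 186.34 mm·m/s.
Spread over the 63 km slope with efficiency ε = 0.42: R = ε·F/W = 0.42 × 186.34 / 63000 m = 1.242e-03 mm/s.
R = 1.242e-03 × 3600 = 4.47 mm/hr.
Over 15 h: total = 4.47 × 15 = 67.05 ≈ 67 mm.

R ≈ 4.47 mm/hr; total ≈ 67 mm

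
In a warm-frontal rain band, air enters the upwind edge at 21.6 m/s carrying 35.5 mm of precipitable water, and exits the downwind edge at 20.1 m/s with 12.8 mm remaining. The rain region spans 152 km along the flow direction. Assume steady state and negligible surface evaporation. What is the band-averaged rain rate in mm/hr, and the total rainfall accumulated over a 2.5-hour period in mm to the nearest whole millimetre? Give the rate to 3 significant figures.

Column moisture flux per unit crosswind length is F = V × PW.
Inflow: F_in = 21.6 × 35.5 = 766.8 mm·m/s
Outflow: F_out = 20.1 × 12.8 = 257.28 mm·m/s
Steady-state rate R = (F_in − F_out)/L = (766.8 − 257.28) / 152000 m = 3.352e-03 mm/s.
R = 3.352e-03 × 3600 = 12.1 mm/hr.
Over 2.5 h: total = 12.1 × 2.5 = 30.25 ≈ 30 mm.

R ≈ 12.1 mm/hr; total ≈ 30 mm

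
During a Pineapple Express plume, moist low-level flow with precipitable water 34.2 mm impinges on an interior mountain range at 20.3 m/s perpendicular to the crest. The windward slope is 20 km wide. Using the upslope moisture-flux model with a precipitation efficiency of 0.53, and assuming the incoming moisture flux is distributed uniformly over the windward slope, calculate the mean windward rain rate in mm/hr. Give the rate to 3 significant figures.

R ≈ 66.2 mm/hr

Incoming column moisture flux per unit ridge length: F = V × PW = 20.3 × 34.2 = 694.26 mm·m/s.
Spread over the 20 km slope with efficiency ε = 0.53: R = ε·F/W = 0.53 × 694.26 / 20000 m = 1.840e-02 mm/s.
R = 1.840e-02 × 3600 = 66.2 mm/hr.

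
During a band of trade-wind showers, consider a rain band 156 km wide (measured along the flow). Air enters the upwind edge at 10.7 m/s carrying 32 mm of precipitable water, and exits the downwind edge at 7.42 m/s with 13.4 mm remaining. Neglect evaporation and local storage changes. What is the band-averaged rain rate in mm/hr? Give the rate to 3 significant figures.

R ≈ 5.61 mm/hr

Column moisture flux per unit crosswind length is F = V × PW.
Inflow: F_in = 10.7 × 32 = 342.4 mm·m/s
Outflow: F_out = 7.42 × 13.4 = 99.428 mm·m/s
Steady-state rate R = (F_in − F_out)/L = (342.4 − 99.428) / 156000 m = 1.558e-03 mm/s.
R = 1.558e-03 × 3600 = 5.61 mm/hr.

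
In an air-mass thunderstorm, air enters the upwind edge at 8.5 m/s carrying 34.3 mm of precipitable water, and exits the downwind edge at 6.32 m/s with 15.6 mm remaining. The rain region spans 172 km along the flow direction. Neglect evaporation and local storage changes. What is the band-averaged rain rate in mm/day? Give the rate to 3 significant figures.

Column moisture flux per unit crosswind length is F = V × PW.
Inflow: F_in = 8.5 × 34.3 = 291.55 mm·m/s
Outflow: F_out = 6.32 × 15.6 = 98.592 mm·m/s
Steady-state rate R = (F_in − F_out)/L = (291.55 − 98.592) / 172000 m = 1.122e-03 mm/s.
R = 1.122e-03 × 3600 × 24 = 96.9 mm/day.

R ≈ 96.9 mm/day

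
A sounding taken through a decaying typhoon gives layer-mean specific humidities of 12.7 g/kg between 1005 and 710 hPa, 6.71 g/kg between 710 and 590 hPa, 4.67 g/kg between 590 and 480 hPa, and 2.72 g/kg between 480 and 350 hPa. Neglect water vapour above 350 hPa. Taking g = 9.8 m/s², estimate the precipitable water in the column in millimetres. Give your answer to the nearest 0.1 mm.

PW ≈ 55.3 mm

Precipitable water is the column-integrated vapour mass per unit area: PW = (1/g) Σ q̄ Δp, with q in kg/kg and Δp in Pa (1 kg/m² of water = 1 mm).
Layer 1005–710 hPa: Δp = 295 hPa = 29500 Pa, q̄ = 0.0127 kg/kg → 0.0127 × 29500 / 9.8 = 38.23 mm
Layer 710–590 hPa: Δp = 120 hPa = 12000 Pa, q̄ = 0.00671 kg/kg → 0.00671 × 12000 / 9.8 = 8.22 mm
Layer 590–480 hPa: Δp = 110 hPa = 11000 Pa, q̄ = 0.00467 kg/kg → 0.00467 × 11000 / 9.8 = 5.24 mm
Layer 480–350 hPa: Δp = 130 hPa = 13000 Pa, q̄ = 0.00272 kg/kg → 0.00272 × 13000 / 9.8 = 3.61 mm
PW = 38.23 + 8.22 + 5.24 + 3.61 = 55.30 ≈ 55.3 mm.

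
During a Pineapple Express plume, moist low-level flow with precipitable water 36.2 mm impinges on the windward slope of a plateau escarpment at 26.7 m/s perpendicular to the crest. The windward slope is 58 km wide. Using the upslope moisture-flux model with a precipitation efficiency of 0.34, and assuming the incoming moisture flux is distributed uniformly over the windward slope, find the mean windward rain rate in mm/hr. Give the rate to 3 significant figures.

Incoming column moisture flux per unit ridge length: F = V × PW = 26.7 × 36.2 = 966.54 mm·m/s.
Spread over the 58 km slope with efficiency ε = 0.34: R = ε·F/W = 0.34 × 966.54 / 58000 m = 5.666e-03 mm/s.
R = 5.666e-03 × 3600 = 20.4 mm/hr.

R ≈ 20.4 mm/hr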